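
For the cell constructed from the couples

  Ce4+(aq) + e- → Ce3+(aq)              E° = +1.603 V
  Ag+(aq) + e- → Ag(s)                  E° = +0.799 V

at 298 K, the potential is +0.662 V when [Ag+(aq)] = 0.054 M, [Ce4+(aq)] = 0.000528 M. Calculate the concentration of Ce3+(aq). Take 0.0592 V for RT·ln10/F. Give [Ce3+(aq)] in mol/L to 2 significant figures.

2.4 M

The Ce⁴⁺/Ce³⁺ couple has the larger reduction potential, so it is the cathode: E°cell = +1.603 − (+0.799) = +0.804 V and n = 1.
From the Nernst equation, log Q = n(E° − E)/0.0592 = 1·(+0.804 − (+0.662))/0.0592 = 2.399.
The balanced reaction is Ce4+(aq) + Ag(s) → Ce3+(aq) + Ag+(aq), so Q = ([Ce3+(aq)]·[Ag+(aq)]) / [Ce4+(aq)].
Substituting the known concentrations and solving, log [Ce3+(aq)] = 0.389 and [Ce3+(aq)] = 2.4 M.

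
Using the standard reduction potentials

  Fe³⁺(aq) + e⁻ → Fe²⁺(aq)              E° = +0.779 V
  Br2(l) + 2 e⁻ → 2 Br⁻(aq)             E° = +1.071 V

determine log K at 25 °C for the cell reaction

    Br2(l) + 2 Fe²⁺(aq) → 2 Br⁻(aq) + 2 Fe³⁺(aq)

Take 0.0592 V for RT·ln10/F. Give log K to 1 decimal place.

The Br₂/Br⁻ couple is reduced (cathode); E°cell = +1.071 − (+0.779) = +0.292 V with n = 2.
At equilibrium E = 0, so log K = nE°cell / 0.0592 = (2)(+0.292) / 0.0592 = 9.9.

log K = 9.9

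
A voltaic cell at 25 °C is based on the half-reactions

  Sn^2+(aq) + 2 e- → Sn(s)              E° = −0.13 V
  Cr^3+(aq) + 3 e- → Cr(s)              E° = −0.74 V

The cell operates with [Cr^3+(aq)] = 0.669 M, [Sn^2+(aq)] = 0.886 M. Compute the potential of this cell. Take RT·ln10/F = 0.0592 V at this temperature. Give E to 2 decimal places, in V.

The Sn²⁺/Sn couple has the more positive E°, so it is the cathode; Cr³⁺/Cr is the anode.
E°cell = E°cat − E°an = −0.13 − (−0.74) = +0.61 V; n = 6.
For the overall reaction 3 Sn^2+(aq) + 2 Cr(s) → 3 Sn(s) + 2 Cr^3+(aq), Q = [Cr^3+(aq)]^2 / [Sn^2+(aq)]^3 = 0.644, giving log Q = −0.191.
By the Nernst equation, E = +0.61 − (0.0592/6)·(−0.191) = +0.61 V.

+0.61 V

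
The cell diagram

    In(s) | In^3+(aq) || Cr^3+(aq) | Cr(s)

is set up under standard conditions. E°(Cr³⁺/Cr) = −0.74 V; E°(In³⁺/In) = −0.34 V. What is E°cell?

−0.40 V

By convention the left-hand electrode in cell notation is the anode (oxidation) and the right-hand electrode is the cathode (reduction).
E°cell = E°(right) − E°(left) = −0.74 − (−0.34) = −0.40 V.
The negative sign shows that, as written, the cell would require an external voltage to drive the reaction.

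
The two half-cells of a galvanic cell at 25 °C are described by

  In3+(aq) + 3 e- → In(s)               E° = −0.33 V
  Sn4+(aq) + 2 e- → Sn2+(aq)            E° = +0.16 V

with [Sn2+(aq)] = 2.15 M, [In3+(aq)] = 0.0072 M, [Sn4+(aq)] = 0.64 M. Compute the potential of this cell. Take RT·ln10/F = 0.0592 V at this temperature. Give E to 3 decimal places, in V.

Sn⁴⁺/Sn²⁺ is reduced (cathode, E° = +0.16 V) and In³⁺/In is oxidized (anode).
E°cell = E°cat − E°an = +0.16 − (−0.33) = +0.49 V; n = 6.
The balanced reaction is 3 Sn4+(aq) + 2 In(s) → 3 Sn2+(aq) + 2 In3+(aq), so Q = ([Sn2+(aq)]^3·[In3+(aq)]^2) / [Sn4+(aq)]^3 = 0.00197 and log Q = −2.707.
E = E° − (0.0592/n)·log Q = +0.49 − (0.0592/6)(−2.707) = +0.517 V.

+0.517 V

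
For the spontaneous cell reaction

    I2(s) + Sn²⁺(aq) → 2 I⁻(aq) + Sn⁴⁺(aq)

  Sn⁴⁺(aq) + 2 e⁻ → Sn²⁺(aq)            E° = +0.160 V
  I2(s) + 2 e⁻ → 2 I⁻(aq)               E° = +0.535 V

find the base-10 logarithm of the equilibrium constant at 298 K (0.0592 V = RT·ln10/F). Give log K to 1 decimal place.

The I₂/I⁻ couple is reduced (cathode); E°cell = +0.535 − (+0.160) = +0.375 V with n = 2.
At equilibrium E = 0, so log K = nE°cell / 0.0592 = (2)(+0.375) / 0.0592 = 12.7.

log K = 12.7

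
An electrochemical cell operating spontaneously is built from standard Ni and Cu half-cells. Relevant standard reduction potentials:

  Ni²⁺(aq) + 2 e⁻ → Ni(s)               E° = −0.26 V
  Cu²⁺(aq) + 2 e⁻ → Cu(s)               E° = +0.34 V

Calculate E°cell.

Of the two couples in this cell, the one with the more positive reduction potential is reduced at the cathode: here that is Cu²⁺/Cu (+0.34 V); Ni²⁺/Ni (−0.26 V) is the anode.
E°cell = E°(cathode) − E°(anode) = +0.34 − (−0.26) = +0.60 V.

+0.60 V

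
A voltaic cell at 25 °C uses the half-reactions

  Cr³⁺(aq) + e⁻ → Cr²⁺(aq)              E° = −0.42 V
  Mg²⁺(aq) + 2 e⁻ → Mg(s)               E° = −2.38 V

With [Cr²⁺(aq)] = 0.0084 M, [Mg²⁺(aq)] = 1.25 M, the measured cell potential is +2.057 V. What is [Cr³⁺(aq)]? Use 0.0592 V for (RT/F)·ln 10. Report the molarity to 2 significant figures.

With Cr³⁺/Cr²⁺ at the cathode and Mg²⁺/Mg at the anode, E°cell = −0.42 − (−2.38) = +1.96 V (n = 2).
Rearranging E = E° − (0.0592/n)·log Q gives log Q = 2(+1.96 − (+2.057))/0.0592 = −3.277.
Balancing electrons gives 2 Cr³⁺(aq) + Mg(s) → 2 Cr²⁺(aq) + Mg²⁺(aq); thus Q = ([Cr²⁺(aq)]^2·[Mg²⁺(aq)]) / [Cr³⁺(aq)]^2.
Isolating [Cr³⁺(aq)] in Q = 10^{−3.277} yields log [Cr³⁺(aq)] = −0.389, i.e. 0.41 M.

0.41 M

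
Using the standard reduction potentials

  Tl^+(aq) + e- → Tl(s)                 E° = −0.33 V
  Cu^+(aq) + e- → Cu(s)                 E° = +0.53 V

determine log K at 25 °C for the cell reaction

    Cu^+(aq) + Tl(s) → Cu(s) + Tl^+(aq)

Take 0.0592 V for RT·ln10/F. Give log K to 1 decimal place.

The Cu⁺/Cu couple is reduced (cathode); E°cell = +0.53 − (−0.33) = +0.86 V with n = 1.
At equilibrium E = 0, so log K = nE°cell / 0.0592 = (1)(+0.86) / 0.0592 = 14.5.

log K = 14.5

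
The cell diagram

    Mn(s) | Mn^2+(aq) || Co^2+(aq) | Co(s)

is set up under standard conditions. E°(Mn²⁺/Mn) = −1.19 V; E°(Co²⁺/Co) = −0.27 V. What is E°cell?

By convention the left-hand electrode in cell notation is the anode (oxidation) and the right-hand electrode is the cathode (reduction).
E°cell = E°(right) − E°(left) = −0.27 − (−1.19) = +0.92 V.

+0.92 V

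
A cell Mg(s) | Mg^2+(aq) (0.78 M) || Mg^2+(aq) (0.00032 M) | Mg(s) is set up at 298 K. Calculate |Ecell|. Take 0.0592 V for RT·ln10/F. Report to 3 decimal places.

0.100 V

For a concentration cell E°cell = 0, since both electrodes use the same couple.
The compartment with the higher Mg^2+(aq) concentration (0.78 M) acts as the cathode; ions are reduced there and produced at the dilute (0.00032 M) anode.
With n = 2, Ecell = −(0.0592/2)·log([dilute]/[conc]) = −(0.0592/2)·log(0.00032/0.78) = +0.100 V.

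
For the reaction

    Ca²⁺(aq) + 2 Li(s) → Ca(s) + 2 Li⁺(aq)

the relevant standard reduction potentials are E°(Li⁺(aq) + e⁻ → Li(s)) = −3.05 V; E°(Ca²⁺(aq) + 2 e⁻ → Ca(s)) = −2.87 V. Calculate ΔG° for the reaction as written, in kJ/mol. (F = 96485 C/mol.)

In the reaction as written Ca²⁺(aq) is reduced, so the Ca²⁺/Ca couple is the cathode and Li⁺/Li is the anode.
E°cell = −2.87 − (−3.05) = +0.18 V; balancing electrons gives n = 2.
ΔG° = −nFE°cell = −(2)(96485)(+0.18) J/mol = −34.7 kJ/mol.

−34.7 kJ/mol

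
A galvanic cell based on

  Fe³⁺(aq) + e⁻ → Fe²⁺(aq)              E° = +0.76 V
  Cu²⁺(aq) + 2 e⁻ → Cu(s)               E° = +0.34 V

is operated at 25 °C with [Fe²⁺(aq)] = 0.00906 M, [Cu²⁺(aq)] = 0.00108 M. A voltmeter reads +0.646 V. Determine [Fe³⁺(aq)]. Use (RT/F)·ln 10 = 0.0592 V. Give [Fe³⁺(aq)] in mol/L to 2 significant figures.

2.0 M

The Fe³⁺/Fe²⁺ couple has the larger reduction potential, so it is the cathode: E°cell = +0.76 − (+0.34) = +0.42 V and n = 2.
From the Nernst equation, log Q = n(E° − E)/0.0592 = 2·(+0.42 − (+0.646))/0.0592 = −7.635.
The balanced reaction is 2 Fe³⁺(aq) + Cu(s) → 2 Fe²⁺(aq) + Cu²⁺(aq), so Q = ([Fe²⁺(aq)]^2·[Cu²⁺(aq)]) / [Fe³⁺(aq)]^2.
Solving for the unknown gives log [Fe³⁺(aq)] = 0.291, so [Fe³⁺(aq)] ≈ 2.0 M.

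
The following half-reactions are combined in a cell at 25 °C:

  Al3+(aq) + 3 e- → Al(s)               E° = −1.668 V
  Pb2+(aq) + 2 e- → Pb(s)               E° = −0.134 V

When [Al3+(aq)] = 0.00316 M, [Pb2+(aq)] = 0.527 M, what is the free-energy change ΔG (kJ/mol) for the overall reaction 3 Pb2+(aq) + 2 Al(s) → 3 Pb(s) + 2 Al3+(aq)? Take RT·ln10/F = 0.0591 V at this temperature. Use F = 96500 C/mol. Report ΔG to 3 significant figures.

The standard cell potential is −0.134 − (−1.668) = +1.534 V, with n = 6 electrons in the balanced equation.
The reaction quotient is [Al3+(aq)]^2 / [Pb2+(aq)]^3 = 6.82×10^−5; by Nernst, E = +1.534 − (0.0591/6)(−4.166) = +1.5750 V.
Finally ΔG = −nFE = −(6)(96500 C/mol)(+1.5750 V) = −912 kJ/mol.

−912 kJ/mol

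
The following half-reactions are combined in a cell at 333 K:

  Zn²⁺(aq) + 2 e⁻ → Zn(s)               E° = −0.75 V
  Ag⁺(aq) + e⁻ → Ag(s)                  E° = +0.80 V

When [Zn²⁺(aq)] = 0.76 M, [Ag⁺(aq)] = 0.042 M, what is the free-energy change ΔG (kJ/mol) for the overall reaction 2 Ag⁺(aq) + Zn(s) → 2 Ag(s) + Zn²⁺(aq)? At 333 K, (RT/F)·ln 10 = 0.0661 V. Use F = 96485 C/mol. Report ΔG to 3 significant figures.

E°cell = +0.80 − (−0.75) = +1.55 V; the balanced reaction transfers n = 2 electrons.
Here Q = [Zn²⁺(aq)] / [Ag⁺(aq)]^2 = 431 (log Q = 2.634), giving E = +1.55 − (0.0661/2)·(2.634) = +1.4629 V.
Finally ΔG = −nFE = −(2)(96485 C/mol)(+1.4629 V) = −282 kJ/mol.

−282 kJ/mol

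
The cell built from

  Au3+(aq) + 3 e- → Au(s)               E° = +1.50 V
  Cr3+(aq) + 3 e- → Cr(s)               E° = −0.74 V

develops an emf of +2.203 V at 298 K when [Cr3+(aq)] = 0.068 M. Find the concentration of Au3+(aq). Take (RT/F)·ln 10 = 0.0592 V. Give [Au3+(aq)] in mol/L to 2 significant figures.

The Au³⁺/Au couple has the larger reduction potential, so it is the cathode: E°cell = +1.50 − (−0.74) = +2.24 V and n = 3.
From the Nernst equation, log Q = n(E° − E)/0.0592 = 3·(+2.24 − (+2.203))/0.0592 = 1.875.
Balancing electrons gives Au3+(aq) + Cr(s) → Au(s) + Cr3+(aq); thus Q = [Cr3+(aq)] / [Au3+(aq)].
Solving for the unknown gives log [Au3+(aq)] = −3.042, so [Au3+(aq)] ≈ 0.00091 M.

0.00091 M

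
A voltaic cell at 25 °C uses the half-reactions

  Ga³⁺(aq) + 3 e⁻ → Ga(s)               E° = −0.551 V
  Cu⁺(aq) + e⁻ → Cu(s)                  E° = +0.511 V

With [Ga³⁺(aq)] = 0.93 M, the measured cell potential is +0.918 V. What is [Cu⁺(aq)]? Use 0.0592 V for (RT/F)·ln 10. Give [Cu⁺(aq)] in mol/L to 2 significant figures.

Cu⁺/Cu is the cathode (higher E°); E°cell = +0.511 − (−0.551) = +1.062 V with n = 3.
Since E = E° − (0.0592/n)·log Q, log Q = n(E° − E)/0.0592 = 7.297.
For 3 Cu⁺(aq) + Ga(s) → 3 Cu(s) + Ga³⁺(aq), the reaction quotient is Q = [Ga³⁺(aq)] / [Cu⁺(aq)]^3.
Solving for the unknown gives log [Cu⁺(aq)] = −2.443, so [Cu⁺(aq)] ≈ 0.0036 M.

0.0036 M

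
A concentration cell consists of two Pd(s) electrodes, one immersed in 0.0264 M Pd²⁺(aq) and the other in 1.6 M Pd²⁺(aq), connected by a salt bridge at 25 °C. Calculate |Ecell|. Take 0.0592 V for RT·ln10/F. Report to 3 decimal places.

0.053 V

For a concentration cell E°cell = 0, since both electrodes use the same couple.
The compartment with the higher Pd²⁺(aq) concentration (1.6 M) acts as the cathode; ions are reduced there and produced at the dilute (0.0264 M) anode.
With n = 2, Ecell = −(0.0592/2)·log([dilute]/[conc]) = −(0.0592/2)·log(0.0264/1.6) = +0.053 V.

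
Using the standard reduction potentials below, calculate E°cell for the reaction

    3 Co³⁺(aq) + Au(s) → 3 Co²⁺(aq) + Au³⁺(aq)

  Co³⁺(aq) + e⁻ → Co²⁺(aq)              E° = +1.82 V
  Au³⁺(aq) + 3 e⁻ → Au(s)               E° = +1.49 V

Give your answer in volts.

Co³⁺(aq) gains electrons, so the Co³⁺/Co²⁺ couple is the cathode; the Au³⁺/Au couple is the anode.
E°cell = E°(cathode) − E°(anode) = +1.82 − (+1.49) = +0.33 V.

+0.33 V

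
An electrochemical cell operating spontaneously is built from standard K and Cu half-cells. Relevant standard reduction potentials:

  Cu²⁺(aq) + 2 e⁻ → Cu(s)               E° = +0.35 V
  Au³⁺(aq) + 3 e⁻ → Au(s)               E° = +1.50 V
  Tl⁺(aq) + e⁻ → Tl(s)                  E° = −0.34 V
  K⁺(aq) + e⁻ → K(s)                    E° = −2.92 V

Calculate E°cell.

+3.27 V

The Cu²⁺/Cu couple has the higher E°, so Cu ion is reduced (cathode) and K is oxidized (anode).
E°cell = E°(cathode) − E°(anode) = +0.35 − (−2.92) = +3.27 V.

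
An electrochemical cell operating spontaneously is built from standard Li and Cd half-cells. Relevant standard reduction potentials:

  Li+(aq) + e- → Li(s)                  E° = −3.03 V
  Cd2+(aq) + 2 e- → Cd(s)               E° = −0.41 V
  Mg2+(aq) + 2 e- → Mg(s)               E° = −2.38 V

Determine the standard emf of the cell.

The Cd²⁺/Cd couple has the higher E°, so Cd ion is reduced (cathode) and Li is oxidized (anode).
E°cell = E°(cathode) − E°(anode) = −0.41 − (−3.03) = +2.62 V.

+2.62 V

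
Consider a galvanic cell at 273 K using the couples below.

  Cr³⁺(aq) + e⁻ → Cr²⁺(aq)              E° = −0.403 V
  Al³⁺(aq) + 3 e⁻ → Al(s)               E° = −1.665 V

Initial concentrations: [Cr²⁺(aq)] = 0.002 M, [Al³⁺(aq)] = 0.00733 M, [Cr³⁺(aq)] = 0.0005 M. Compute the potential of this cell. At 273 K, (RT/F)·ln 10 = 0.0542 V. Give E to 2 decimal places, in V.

+1.27 V

Since E°(Cr³⁺/Cr²⁺) > E°(Al³⁺/Al), Cr³⁺/Cr²⁺ serves as the cathode.
The standard potential is −0.403 − (−1.665) = +1.262 V and the balanced reaction transfers n = 3 electrons.
The balanced reaction is 3 Cr³⁺(aq) + Al(s) → 3 Cr²⁺(aq) + Al³⁺(aq), so Q = ([Cr²⁺(aq)]^3·[Al³⁺(aq)]) / [Cr³⁺(aq)]^3 = 0.469 and log Q = −0.329.
E = E° − (0.0542/n)·log Q = +1.262 − (0.0542/3)(−0.329) = +1.27 V.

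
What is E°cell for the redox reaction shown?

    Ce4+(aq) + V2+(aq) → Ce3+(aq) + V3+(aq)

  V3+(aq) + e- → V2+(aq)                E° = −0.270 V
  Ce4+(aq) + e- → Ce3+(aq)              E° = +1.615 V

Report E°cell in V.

Ce4+(aq) gains electrons, so the Ce⁴⁺/Ce³⁺ couple is the cathode; the V³⁺/V²⁺ couple is the anode.
E°cell = E°(cathode) − E°(anode) = +1.615 − (−0.270) = +1.885 V.
The positive value indicates the reaction is spontaneous as written.

+1.885 V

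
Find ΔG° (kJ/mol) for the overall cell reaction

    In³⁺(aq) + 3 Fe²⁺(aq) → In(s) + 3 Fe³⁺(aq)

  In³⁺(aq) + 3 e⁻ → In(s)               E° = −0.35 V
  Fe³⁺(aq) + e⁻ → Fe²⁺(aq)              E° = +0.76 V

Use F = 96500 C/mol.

+321 kJ/mol

In the reaction as written In³⁺(aq) is reduced, so the In³⁺/In couple is the cathode and Fe³⁺/Fe²⁺ is the anode.
E°cell = −0.35 − (+0.76) = −1.11 V; balancing electrons gives n = 3.
ΔG° = −nFE°cell = −(3)(96500)(−1.11) J/mol = +321 kJ/mol.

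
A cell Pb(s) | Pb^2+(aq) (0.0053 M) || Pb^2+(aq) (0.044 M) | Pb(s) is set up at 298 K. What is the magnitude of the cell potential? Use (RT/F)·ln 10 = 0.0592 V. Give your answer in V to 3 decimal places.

0.027 V

For a concentration cell E°cell = 0, since both electrodes use the same couple.
The compartment with the higher Pb^2+(aq) concentration (0.044 M) acts as the cathode; ions are reduced there and produced at the dilute (0.0053 M) anode.
With n = 2, Ecell = −(0.0592/2)·log([dilute]/[conc]) = −(0.0592/2)·log(0.0053/0.044) = +0.027 V.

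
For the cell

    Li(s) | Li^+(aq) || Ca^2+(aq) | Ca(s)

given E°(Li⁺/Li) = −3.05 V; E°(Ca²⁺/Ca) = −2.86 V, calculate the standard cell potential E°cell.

By convention the left-hand electrode in cell notation is the anode (oxidation) and the right-hand electrode is the cathode (reduction).
E°cell = E°(right) − E°(left) = −2.86 − (−3.05) = +0.19 V.

+0.19 V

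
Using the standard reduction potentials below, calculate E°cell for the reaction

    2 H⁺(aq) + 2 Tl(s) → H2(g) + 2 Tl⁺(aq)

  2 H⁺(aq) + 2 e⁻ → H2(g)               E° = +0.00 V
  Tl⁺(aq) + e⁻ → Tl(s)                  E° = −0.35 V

+0.35 V

H⁺(aq) gains electrons, so the 2H⁺/H₂ couple is the cathode; the Tl⁺/Tl couple is the anode.
E°cell = E°(cathode) − E°(anode) = +0.00 − (−0.35) = +0.35 V.
The positive value indicates the reaction is spontaneous as written.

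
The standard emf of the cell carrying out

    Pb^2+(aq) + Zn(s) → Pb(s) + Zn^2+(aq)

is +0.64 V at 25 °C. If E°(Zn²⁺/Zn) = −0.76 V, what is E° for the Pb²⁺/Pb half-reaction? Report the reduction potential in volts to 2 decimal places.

In the reaction as written the Pb²⁺/Pb couple is reduced (cathode) and Zn²⁺/Zn is oxidized (anode), so E°cell = E°(Pb²⁺/Pb) − E°(Zn²⁺/Zn).
E°(Pb²⁺/Pb) = E°cell + E°(anode) = +0.64 + (−0.76) = −0.12 V.

−0.12 V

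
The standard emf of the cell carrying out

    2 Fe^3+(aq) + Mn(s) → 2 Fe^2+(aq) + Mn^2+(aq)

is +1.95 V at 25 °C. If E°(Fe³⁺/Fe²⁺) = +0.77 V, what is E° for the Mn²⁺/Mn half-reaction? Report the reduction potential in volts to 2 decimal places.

−1.18 V

In the reaction as written the Fe³⁺/Fe²⁺ couple is reduced (cathode) and Mn²⁺/Mn is oxidized (anode), so E°cell = E°(Fe³⁺/Fe²⁺) − E°(Mn²⁺/Mn).
E°(Mn²⁺/Mn) = E°(cathode) − E°cell = +0.77 − (+1.95) = −1.18 V.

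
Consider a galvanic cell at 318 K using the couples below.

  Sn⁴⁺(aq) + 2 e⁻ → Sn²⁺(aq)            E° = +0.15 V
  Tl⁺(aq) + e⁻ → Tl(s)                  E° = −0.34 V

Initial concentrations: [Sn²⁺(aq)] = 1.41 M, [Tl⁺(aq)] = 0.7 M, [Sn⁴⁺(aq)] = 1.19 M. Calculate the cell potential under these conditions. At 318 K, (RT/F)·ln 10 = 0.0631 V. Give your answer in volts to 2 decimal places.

Sn⁴⁺/Sn²⁺ is reduced (cathode, E° = +0.15 V) and Tl⁺/Tl is oxidized (anode).
E°cell = E°cat − E°an = +0.15 − (−0.34) = +0.49 V; n = 2.
The balanced reaction is Sn⁴⁺(aq) + 2 Tl(s) → Sn²⁺(aq) + 2 Tl⁺(aq), so Q = ([Sn²⁺(aq)]·[Tl⁺(aq)]^2) / [Sn⁴⁺(aq)] = 0.581 and log Q = −0.236.
E = E° − (0.0631/n)·log Q = +0.49 − (0.0631/2)(−0.236) = +0.50 V.

+0.50 V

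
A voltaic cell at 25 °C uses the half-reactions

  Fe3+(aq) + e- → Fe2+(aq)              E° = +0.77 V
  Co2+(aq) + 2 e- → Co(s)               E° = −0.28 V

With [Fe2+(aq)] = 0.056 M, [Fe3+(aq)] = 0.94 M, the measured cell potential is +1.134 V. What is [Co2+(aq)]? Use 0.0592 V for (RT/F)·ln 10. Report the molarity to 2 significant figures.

0.41 M

With Fe³⁺/Fe²⁺ at the cathode and Co²⁺/Co at the anode, E°cell = +0.77 − (−0.28) = +1.05 V (n = 2).
Since E = E° − (0.0592/n)·log Q, log Q = n(E° − E)/0.0592 = −2.838.
For 2 Fe3+(aq) + Co(s) → 2 Fe2+(aq) + Co2+(aq), the reaction quotient is Q = ([Fe2+(aq)]^2·[Co2+(aq)]) / [Fe3+(aq)]^2.
Substituting the known concentrations and solving, log [Co2+(aq)] = −0.388 and [Co2+(aq)] = 0.41 M.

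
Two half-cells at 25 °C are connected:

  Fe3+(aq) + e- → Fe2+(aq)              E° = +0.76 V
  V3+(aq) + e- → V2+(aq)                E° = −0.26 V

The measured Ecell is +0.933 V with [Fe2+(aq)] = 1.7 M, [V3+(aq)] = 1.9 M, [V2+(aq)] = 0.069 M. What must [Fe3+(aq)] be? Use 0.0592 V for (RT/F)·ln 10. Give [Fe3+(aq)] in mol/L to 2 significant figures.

1.6 M

With Fe³⁺/Fe²⁺ at the cathode and V³⁺/V²⁺ at the anode, E°cell = +0.76 − (−0.26) = +1.02 V (n = 1).
From the Nernst equation, log Q = n(E° − E)/0.0592 = 1·(+1.02 − (+0.933))/0.0592 = 1.470.
The balanced reaction is Fe3+(aq) + V2+(aq) → Fe2+(aq) + V3+(aq), so Q = ([Fe2+(aq)]·[V3+(aq)]) / ([Fe3+(aq)]·[V2+(aq)]).
Substituting the known concentrations and solving, log [Fe3+(aq)] = 0.200 and [Fe3+(aq)] = 1.6 M.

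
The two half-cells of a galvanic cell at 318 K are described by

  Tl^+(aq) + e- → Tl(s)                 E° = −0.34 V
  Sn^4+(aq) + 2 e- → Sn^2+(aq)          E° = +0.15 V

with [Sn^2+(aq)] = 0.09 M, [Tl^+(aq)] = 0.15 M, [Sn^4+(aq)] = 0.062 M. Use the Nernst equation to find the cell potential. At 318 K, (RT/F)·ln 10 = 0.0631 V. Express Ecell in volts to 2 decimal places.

Sn⁴⁺/Sn²⁺ is reduced (cathode, E° = +0.15 V) and Tl⁺/Tl is oxidized (anode).
The standard potential is +0.15 − (−0.34) = +0.49 V and the balanced reaction transfers n = 2 electrons.
Balancing gives Sn^4+(aq) + 2 Tl(s) → Sn^2+(aq) + 2 Tl^+(aq); hence Q = ([Sn^2+(aq)]·[Tl^+(aq)]^2) / [Sn^4+(aq)] = 0.0327 (log Q = −1.486).
Applying E = E° − (RT ln10/nF)·log Q gives +0.49 − (0.0631/2)(−1.486) = +0.54 V.

+0.54 V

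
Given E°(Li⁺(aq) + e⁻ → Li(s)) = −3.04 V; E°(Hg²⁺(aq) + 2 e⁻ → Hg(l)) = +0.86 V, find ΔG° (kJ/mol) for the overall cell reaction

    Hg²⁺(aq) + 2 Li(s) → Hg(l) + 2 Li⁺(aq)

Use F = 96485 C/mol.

In the reaction as written Hg²⁺(aq) is reduced, so the Hg²⁺/Hg couple is the cathode and Li⁺/Li is the anode.
E°cell = +0.86 − (−3.04) = +3.90 V; balancing electrons gives n = 2.
ΔG° = −nFE°cell = −(2)(96485)(+3.90) J/mol = −753 kJ/mol.

−753 kJ/mol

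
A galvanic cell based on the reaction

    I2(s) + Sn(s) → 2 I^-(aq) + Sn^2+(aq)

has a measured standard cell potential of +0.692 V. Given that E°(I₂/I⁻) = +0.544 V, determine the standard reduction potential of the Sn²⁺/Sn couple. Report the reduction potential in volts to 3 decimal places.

In the reaction as written the I₂/I⁻ couple is reduced (cathode) and Sn²⁺/Sn is oxidized (anode), so E°cell = E°(I₂/I⁻) − E°(Sn²⁺/Sn).
E°(Sn²⁺/Sn) = E°(cathode) − E°cell = +0.544 − (+0.692) = −0.148 V.

−0.148 V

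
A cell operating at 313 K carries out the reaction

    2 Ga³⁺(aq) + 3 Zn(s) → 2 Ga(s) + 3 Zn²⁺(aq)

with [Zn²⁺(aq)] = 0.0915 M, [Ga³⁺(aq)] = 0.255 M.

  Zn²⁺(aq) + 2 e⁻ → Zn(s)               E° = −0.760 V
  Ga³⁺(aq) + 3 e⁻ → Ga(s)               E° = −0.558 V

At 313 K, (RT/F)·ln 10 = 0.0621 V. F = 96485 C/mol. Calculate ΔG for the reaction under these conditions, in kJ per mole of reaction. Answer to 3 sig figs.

−129 kJ/mol

With Ga³⁺/Ga reduced at the cathode, E°cell = −0.558 − (−0.760) = +0.202 V and n = 6.
Q = [Zn²⁺(aq)]^3 / [Ga³⁺(aq)]^2 = 0.0118, so log Q = −1.929 and E = +0.202 − (0.0621/6)(−1.929) = +0.2220 V.
ΔG = −nFE = −(6)(96485)(+0.2220) J/mol = −129 kJ/mol.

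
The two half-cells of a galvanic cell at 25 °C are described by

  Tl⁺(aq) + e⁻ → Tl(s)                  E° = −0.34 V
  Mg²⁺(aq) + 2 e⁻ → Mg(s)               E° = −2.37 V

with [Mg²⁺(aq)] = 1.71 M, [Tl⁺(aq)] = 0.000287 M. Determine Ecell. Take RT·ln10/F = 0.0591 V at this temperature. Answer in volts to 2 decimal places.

+1.81 V

Tl⁺/Tl is reduced (cathode, E° = −0.34 V) and Mg²⁺/Mg is oxidized (anode).
E°cell = −0.34 − (−2.37) = +2.03 V, with n = 2 electrons transferred.
Balancing gives 2 Tl⁺(aq) + Mg(s) → 2 Tl(s) + Mg²⁺(aq); hence Q = [Mg²⁺(aq)] / [Tl⁺(aq)]^2 = 2.08×10^7 (log Q = 7.317).
Applying E = E° − (RT ln10/nF)·log Q gives +2.03 − (0.0591/2)(7.317) = +1.81 V.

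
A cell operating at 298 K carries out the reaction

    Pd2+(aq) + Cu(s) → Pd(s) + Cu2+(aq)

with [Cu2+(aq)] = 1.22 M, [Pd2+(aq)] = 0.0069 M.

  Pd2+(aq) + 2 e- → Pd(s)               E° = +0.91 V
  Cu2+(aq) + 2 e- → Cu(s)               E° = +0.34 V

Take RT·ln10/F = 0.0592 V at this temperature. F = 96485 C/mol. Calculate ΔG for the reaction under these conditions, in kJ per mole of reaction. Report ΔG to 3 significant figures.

−97.2 kJ/mol

E°cell = +0.91 − (+0.34) = +0.57 V; the balanced reaction transfers n = 2 electrons.
Here Q = [Cu2+(aq)] / [Pd2+(aq)] = 177 (log Q = 2.248), giving E = +0.57 − (0.0592/2)·(2.248) = +0.5035 V.
Then ΔG = −nFE = −2 × 96485 × +0.5035 J/mol = −97.2 kJ/mol.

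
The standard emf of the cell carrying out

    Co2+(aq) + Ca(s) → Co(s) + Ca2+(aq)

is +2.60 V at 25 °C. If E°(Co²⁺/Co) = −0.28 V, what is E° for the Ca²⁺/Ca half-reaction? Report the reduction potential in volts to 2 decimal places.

In the reaction as written the Co²⁺/Co couple is reduced (cathode) and Ca²⁺/Ca is oxidized (anode), so E°cell = E°(Co²⁺/Co) − E°(Ca²⁺/Ca).
E°(Ca²⁺/Ca) = E°(cathode) − E°cell = −0.28 − (+2.60) = −2.88 V.

−2.88 V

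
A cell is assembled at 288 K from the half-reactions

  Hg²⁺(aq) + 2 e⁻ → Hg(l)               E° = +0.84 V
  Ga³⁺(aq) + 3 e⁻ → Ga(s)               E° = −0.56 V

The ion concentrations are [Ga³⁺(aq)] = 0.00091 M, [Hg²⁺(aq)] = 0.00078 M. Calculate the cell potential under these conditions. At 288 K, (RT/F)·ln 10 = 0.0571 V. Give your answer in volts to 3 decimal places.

The Hg²⁺/Hg couple has the more positive E°, so it is the cathode; Ga³⁺/Ga is the anode.
E°cell = E°cat − E°an = +0.84 − (−0.56) = +1.40 V; n = 6.
The balanced reaction is 3 Hg²⁺(aq) + 2 Ga(s) → 3 Hg(l) + 2 Ga³⁺(aq), so Q = [Ga³⁺(aq)]^2 / [Hg²⁺(aq)]^3 = 1.75×10^3 and log Q = 3.242.
Applying E = E° − (RT ln10/nF)·log Q gives +1.40 − (0.0571/6)(3.242) = +1.369 V.

+1.369 V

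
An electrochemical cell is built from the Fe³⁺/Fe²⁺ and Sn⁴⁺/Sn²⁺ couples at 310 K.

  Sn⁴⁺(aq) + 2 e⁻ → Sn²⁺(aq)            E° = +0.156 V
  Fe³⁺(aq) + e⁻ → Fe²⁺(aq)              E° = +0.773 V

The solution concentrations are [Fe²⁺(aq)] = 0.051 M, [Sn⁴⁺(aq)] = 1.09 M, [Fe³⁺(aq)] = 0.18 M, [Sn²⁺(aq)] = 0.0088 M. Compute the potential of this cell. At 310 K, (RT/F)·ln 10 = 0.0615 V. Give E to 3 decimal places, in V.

Since E°(Fe³⁺/Fe²⁺) > E°(Sn⁴⁺/Sn²⁺), Fe³⁺/Fe²⁺ serves as the cathode.
The standard potential is +0.773 − (+0.156) = +0.617 V and the balanced reaction transfers n = 2 electrons.
The balanced reaction is 2 Fe³⁺(aq) + Sn²⁺(aq) → 2 Fe²⁺(aq) + Sn⁴⁺(aq), so Q = ([Fe²⁺(aq)]^2·[Sn⁴⁺(aq)]) / ([Fe³⁺(aq)]^2·[Sn²⁺(aq)]) = 9.94 and log Q = 0.998.
Applying E = E° − (RT ln10/nF)·log Q gives +0.617 − (0.0615/2)(0.998) = +0.586 V.

+0.586 V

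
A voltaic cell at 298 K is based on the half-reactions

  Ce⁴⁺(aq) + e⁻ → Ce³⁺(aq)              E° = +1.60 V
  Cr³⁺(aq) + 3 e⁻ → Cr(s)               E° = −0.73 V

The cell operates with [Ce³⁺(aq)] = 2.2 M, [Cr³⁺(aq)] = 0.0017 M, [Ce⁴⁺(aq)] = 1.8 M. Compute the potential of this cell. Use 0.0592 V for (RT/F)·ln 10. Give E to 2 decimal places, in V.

Since E°(Ce⁴⁺/Ce³⁺) > E°(Cr³⁺/Cr), Ce⁴⁺/Ce³⁺ serves as the cathode.
E°cell = E°cat − E°an = +1.60 − (−0.73) = +2.33 V; n = 3.
Balancing gives 3 Ce⁴⁺(aq) + Cr(s) → 3 Ce³⁺(aq) + Cr³⁺(aq); hence Q = ([Ce³⁺(aq)]^3·[Cr³⁺(aq)]) / [Ce⁴⁺(aq)]^3 = 0.0031 (log Q = −2.508).
E = E° − (0.0592/n)·log Q = +2.33 − (0.0592/3)(−2.508) = +2.38 V.

+2.38 V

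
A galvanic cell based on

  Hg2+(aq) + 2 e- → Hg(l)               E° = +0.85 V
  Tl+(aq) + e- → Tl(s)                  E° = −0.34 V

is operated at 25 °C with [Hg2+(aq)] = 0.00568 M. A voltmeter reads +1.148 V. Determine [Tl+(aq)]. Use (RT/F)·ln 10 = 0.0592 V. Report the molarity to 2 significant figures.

0.39 M

Hg²⁺/Hg is the cathode (higher E°); E°cell = +0.85 − (−0.34) = +1.19 V with n = 2.
Rearranging E = E° − (0.0592/n)·log Q gives log Q = 2(+1.19 − (+1.148))/0.0592 = 1.419.
For Hg2+(aq) + 2 Tl(s) → Hg(l) + 2 Tl+(aq), the reaction quotient is Q = [Tl+(aq)]^2 / [Hg2+(aq)].
Solving for the unknown gives log [Tl+(aq)] = −0.413, so [Tl+(aq)] ≈ 0.39 M.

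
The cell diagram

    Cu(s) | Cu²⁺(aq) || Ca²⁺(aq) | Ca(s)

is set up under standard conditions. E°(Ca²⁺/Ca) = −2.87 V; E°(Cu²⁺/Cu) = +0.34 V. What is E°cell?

−3.21 V

By convention the left-hand electrode in cell notation is the anode (oxidation) and the right-hand electrode is the cathode (reduction).
E°cell = E°(right) − E°(left) = −2.87 − (+0.34) = −3.21 V.
The negative sign shows that, as written, the cell would require an external voltage to drive the reaction.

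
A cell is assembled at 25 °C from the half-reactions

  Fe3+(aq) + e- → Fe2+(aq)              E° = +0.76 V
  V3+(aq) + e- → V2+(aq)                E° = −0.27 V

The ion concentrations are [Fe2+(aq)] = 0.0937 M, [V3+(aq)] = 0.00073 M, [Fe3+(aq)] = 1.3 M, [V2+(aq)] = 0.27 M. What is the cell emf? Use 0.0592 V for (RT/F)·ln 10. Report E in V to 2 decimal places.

+1.25 V

Fe³⁺/Fe²⁺ is reduced (cathode, E° = +0.76 V) and V³⁺/V²⁺ is oxidized (anode).
The standard potential is +0.76 − (−0.27) = +1.03 V and the balanced reaction transfers n = 1 electron.
The balanced reaction is Fe3+(aq) + V2+(aq) → Fe2+(aq) + V3+(aq), so Q = ([Fe2+(aq)]·[V3+(aq)]) / ([Fe3+(aq)]·[V2+(aq)]) = 0.000195 and log Q = −3.710.
E = E° − (0.0592/n)·log Q = +1.03 − (0.0592/1)(−3.710) = +1.25 V.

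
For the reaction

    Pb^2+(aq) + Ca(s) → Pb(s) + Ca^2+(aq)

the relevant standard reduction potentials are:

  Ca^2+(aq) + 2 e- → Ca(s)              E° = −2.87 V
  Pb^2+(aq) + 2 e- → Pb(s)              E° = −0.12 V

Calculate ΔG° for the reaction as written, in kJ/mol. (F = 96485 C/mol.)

In the reaction as written Pb^2+(aq) is reduced, so the Pb²⁺/Pb couple is the cathode and Ca²⁺/Ca is the anode.
E°cell = −0.12 − (−2.87) = +2.75 V; balancing electrons gives n = 2.
ΔG° = −nFE°cell = −(2)(96485)(+2.75) J/mol = −531 kJ/mol.

−531 kJ/mol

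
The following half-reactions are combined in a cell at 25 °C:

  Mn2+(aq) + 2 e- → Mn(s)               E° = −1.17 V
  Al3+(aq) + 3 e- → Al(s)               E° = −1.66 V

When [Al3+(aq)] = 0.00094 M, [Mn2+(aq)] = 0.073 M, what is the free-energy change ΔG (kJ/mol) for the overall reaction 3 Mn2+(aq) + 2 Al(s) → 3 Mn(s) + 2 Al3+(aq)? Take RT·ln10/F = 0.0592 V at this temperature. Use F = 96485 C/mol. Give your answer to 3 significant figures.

−299 kJ/mol

E°cell = −1.17 − (−1.66) = +0.49 V; the balanced reaction transfers n = 6 electrons.
Q = [Al3+(aq)]^2 / [Mn2+(aq)]^3 = 0.00227, so log Q = −2.644 and E = +0.49 − (0.0592/6)(−2.644) = +0.5161 V.
Finally ΔG = −nFE = −(6)(96485 C/mol)(+0.5161 V) = −299 kJ/mol.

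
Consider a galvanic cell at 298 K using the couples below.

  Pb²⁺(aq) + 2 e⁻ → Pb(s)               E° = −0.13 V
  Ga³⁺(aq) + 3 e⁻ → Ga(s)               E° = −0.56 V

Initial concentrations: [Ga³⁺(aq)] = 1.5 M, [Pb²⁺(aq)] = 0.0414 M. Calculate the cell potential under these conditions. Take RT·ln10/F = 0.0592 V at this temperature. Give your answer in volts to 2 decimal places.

Since E°(Pb²⁺/Pb) > E°(Ga³⁺/Ga), Pb²⁺/Pb serves as the cathode.
E°cell = −0.13 − (−0.56) = +0.43 V, with n = 6 electrons transferred.
Balancing gives 3 Pb²⁺(aq) + 2 Ga(s) → 3 Pb(s) + 2 Ga³⁺(aq); hence Q = [Ga³⁺(aq)]^2 / [Pb²⁺(aq)]^3 = 3.17×10^4 (log Q = 4.501).
E = E° − (0.0592/n)·log Q = +0.43 − (0.0592/6)(4.501) = +0.39 V.

+0.39 V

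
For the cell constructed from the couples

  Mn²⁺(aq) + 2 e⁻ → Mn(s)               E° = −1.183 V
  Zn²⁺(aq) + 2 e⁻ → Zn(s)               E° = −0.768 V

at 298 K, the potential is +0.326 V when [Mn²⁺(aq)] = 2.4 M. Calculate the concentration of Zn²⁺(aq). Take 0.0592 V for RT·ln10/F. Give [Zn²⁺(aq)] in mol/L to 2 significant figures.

0.0024 M

The Zn²⁺/Zn couple has the larger reduction potential, so it is the cathode: E°cell = −0.768 − (−1.183) = +0.415 V and n = 2.
From the Nernst equation, log Q = n(E° − E)/0.0592 = 2·(+0.415 − (+0.326))/0.0592 = 3.007.
For Zn²⁺(aq) + Mn(s) → Zn(s) + Mn²⁺(aq), the reaction quotient is Q = [Mn²⁺(aq)] / [Zn²⁺(aq)].
Isolating [Zn²⁺(aq)] in Q = 10^{3.007} yields log [Zn²⁺(aq)] = −2.627, i.e. 0.0024 M.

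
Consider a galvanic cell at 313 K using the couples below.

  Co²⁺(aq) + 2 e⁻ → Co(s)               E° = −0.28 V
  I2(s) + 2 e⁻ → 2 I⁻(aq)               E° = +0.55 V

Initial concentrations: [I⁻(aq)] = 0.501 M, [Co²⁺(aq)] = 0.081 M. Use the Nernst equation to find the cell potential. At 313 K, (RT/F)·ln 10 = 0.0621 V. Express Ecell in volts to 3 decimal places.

The I₂/I⁻ couple has the more positive E°, so it is the cathode; Co²⁺/Co is the anode.
E°cell = E°cat − E°an = +0.55 − (−0.28) = +0.83 V; n = 2.
The balanced reaction is I2(s) + Co(s) → 2 I⁻(aq) + Co²⁺(aq), so Q = [I⁻(aq)]^2·[Co²⁺(aq)] = 0.0203 and log Q = −1.692.
By the Nernst equation, E = +0.83 − (0.0621/2)·(−1.692) = +0.883 V.

+0.883 V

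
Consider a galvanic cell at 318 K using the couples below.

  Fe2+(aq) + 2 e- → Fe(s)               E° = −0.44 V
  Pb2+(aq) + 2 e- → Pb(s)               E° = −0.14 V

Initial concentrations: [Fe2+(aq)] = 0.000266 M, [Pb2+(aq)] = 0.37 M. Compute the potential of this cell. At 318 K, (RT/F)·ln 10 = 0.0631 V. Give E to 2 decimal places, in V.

+0.40 V

The Pb²⁺/Pb couple has the more positive E°, so it is the cathode; Fe²⁺/Fe is the anode.
E°cell = E°cat − E°an = −0.14 − (−0.44) = +0.30 V; n = 2.
For the overall reaction Pb2+(aq) + Fe(s) → Pb(s) + Fe2+(aq), Q = [Fe2+(aq)] / [Pb2+(aq)] = 0.000719, giving log Q = −3.143.
By the Nernst equation, E = +0.30 − (0.0631/2)·(−3.143) = +0.40 V.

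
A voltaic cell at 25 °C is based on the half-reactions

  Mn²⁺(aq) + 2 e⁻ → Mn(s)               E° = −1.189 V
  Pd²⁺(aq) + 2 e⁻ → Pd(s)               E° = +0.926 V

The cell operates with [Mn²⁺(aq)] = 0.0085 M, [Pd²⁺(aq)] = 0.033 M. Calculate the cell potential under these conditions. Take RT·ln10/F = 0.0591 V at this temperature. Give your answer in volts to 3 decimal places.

+2.132 V

Pd²⁺/Pd is reduced (cathode, E° = +0.926 V) and Mn²⁺/Mn is oxidized (anode).
E°cell = E°cat − E°an = +0.926 − (−1.189) = +2.115 V; n = 2.
Balancing gives Pd²⁺(aq) + Mn(s) → Pd(s) + Mn²⁺(aq); hence Q = [Mn²⁺(aq)] / [Pd²⁺(aq)] = 0.258 (log Q = −0.589).
By the Nernst equation, E = +2.115 − (0.0591/2)·(−0.589) = +2.132 V.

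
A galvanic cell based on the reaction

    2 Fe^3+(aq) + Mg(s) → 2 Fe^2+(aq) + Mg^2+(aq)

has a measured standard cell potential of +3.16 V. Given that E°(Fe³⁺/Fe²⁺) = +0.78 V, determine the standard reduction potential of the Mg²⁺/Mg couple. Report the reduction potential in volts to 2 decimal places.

−2.38 V

In the reaction as written the Fe³⁺/Fe²⁺ couple is reduced (cathode) and Mg²⁺/Mg is oxidized (anode), so E°cell = E°(Fe³⁺/Fe²⁺) − E°(Mg²⁺/Mg).
E°(Mg²⁺/Mg) = E°(cathode) − E°cell = +0.78 − (+3.16) = −2.38 V.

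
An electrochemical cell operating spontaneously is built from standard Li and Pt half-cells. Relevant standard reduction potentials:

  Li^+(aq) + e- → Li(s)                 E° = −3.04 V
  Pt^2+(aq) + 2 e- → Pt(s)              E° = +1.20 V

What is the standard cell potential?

Of the two couples in this cell, the one with the more positive reduction potential is reduced at the cathode: here that is Pt²⁺/Pt (+1.20 V); Li⁺/Li (−3.04 V) is the anode.
E°cell = E°(cathode) − E°(anode) = +1.20 − (−3.04) = +4.24 V.

+4.24 V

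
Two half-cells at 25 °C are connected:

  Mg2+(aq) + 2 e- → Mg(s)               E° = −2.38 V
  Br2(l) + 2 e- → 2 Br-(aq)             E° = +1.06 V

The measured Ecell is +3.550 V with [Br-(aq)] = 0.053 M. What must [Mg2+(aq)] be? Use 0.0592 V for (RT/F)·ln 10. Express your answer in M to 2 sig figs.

With Br₂/Br⁻ at the cathode and Mg²⁺/Mg at the anode, E°cell = +1.06 − (−2.38) = +3.44 V (n = 2).
From the Nernst equation, log Q = n(E° − E)/0.0592 = 2·(+3.44 − (+3.550))/0.0592 = −3.716.
The balanced reaction is Br2(l) + Mg(s) → 2 Br-(aq) + Mg2+(aq), so Q = [Br-(aq)]^2·[Mg2+(aq)].
Substituting the known concentrations and solving, log [Mg2+(aq)] = −1.165 and [Mg2+(aq)] = 0.068 M.

0.068 M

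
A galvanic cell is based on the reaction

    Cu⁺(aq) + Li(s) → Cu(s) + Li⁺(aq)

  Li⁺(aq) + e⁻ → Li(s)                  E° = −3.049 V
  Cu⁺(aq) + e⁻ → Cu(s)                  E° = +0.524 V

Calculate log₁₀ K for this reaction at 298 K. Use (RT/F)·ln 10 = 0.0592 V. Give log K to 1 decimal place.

The Cu⁺/Cu couple is reduced (cathode); E°cell = +0.524 − (−3.049) = +3.573 V with n = 1.
At equilibrium E = 0, so log K = nE°cell / 0.0592 = (1)(+3.573) / 0.0592 = 60.4.

log K = 60.4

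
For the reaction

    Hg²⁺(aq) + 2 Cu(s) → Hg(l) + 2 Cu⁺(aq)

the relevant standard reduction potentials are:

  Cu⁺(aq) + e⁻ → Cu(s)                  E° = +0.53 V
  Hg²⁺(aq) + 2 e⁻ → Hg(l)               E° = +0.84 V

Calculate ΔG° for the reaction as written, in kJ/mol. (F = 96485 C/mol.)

−59.8 kJ/mol

In the reaction as written Hg²⁺(aq) is reduced, so the Hg²⁺/Hg couple is the cathode and Cu⁺/Cu is the anode.
E°cell = +0.84 − (+0.53) = +0.31 V; balancing electrons gives n = 2.
ΔG° = −nFE°cell = −(2)(96485)(+0.31) J/mol = −59.8 kJ/mol.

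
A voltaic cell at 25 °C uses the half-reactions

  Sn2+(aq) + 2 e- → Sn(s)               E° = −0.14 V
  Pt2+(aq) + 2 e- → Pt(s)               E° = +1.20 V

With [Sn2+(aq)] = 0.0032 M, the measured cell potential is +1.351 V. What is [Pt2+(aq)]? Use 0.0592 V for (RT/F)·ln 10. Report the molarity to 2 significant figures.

0.0075 M

Pt²⁺/Pt is the cathode (higher E°); E°cell = +1.20 − (−0.14) = +1.34 V with n = 2.
Since E = E° − (0.0592/n)·log Q, log Q = n(E° − E)/0.0592 = −0.372.
For Pt2+(aq) + Sn(s) → Pt(s) + Sn2+(aq), the reaction quotient is Q = [Sn2+(aq)] / [Pt2+(aq)].
Substituting the known concentrations and solving, log [Pt2+(aq)] = −2.123 and [Pt2+(aq)] = 0.0075 M.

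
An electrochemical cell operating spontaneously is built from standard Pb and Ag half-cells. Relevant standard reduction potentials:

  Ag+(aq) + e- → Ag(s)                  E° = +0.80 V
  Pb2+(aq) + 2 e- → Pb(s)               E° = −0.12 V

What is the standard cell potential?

+0.92 V

The Ag⁺/Ag couple has the higher E°, so Ag ion is reduced (cathode) and Pb is oxidized (anode).
E°cell = E°(cathode) − E°(anode) = +0.80 − (−0.12) = +0.92 V.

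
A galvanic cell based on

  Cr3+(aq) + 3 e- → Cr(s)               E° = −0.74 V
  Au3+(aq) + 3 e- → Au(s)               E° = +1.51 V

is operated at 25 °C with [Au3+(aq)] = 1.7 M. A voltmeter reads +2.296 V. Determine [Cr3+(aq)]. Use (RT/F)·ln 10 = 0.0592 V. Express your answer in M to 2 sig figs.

0.0079 M

The Au³⁺/Au couple has the larger reduction potential, so it is the cathode: E°cell = +1.51 − (−0.74) = +2.25 V and n = 3.
Since E = E° − (0.0592/n)·log Q, log Q = n(E° − E)/0.0592 = −2.331.
The balanced reaction is Au3+(aq) + Cr(s) → Au(s) + Cr3+(aq), so Q = [Cr3+(aq)] / [Au3+(aq)].
Isolating [Cr3+(aq)] in Q = 10^{−2.331} yields log [Cr3+(aq)] = −2.101, i.e. 0.0079 M.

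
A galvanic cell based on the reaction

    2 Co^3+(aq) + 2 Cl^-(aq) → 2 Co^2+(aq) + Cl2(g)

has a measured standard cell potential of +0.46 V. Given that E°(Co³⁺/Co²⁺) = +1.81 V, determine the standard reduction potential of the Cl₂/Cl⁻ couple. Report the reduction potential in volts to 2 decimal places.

In the reaction as written the Co³⁺/Co²⁺ couple is reduced (cathode) and Cl₂/Cl⁻ is oxidized (anode), so E°cell = E°(Co³⁺/Co²⁺) − E°(Cl₂/Cl⁻).
E°(Cl₂/Cl⁻) = E°(cathode) − E°cell = +1.81 − (+0.46) = +1.35 V.

+1.35 V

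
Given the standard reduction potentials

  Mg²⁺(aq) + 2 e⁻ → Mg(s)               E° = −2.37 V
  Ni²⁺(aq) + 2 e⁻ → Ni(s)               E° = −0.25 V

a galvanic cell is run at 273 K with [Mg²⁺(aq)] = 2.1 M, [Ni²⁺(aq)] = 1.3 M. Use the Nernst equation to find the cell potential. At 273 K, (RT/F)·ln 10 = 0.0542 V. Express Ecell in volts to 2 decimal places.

Since E°(Ni²⁺/Ni) > E°(Mg²⁺/Mg), Ni²⁺/Ni serves as the cathode.
E°cell = −0.25 − (−2.37) = +2.12 V, with n = 2 electrons transferred.
The balanced reaction is Ni²⁺(aq) + Mg(s) → Ni(s) + Mg²⁺(aq), so Q = [Mg²⁺(aq)] / [Ni²⁺(aq)] = 1.62 and log Q = 0.208.
E = E° − (0.0542/n)·log Q = +2.12 − (0.0542/2)(0.208) = +2.11 V.

+2.11 V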